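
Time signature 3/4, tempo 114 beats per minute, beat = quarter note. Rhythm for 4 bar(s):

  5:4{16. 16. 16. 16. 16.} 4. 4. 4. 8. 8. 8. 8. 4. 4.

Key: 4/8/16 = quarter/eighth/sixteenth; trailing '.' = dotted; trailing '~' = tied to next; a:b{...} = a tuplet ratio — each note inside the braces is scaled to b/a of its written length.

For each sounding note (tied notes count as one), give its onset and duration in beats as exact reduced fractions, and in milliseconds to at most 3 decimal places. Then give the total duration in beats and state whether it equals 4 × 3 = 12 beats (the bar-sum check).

1) 0.0ms=0b +157.895ms=3/10b
2) 157.895ms=3/10b +157.895ms=3/10b
3) 315.789ms=3/5b +157.895ms=3/10b
4) 473.684ms=9/10b +157.895ms=3/10b
5) 631.579ms=6/5b +157.895ms=3/10b
6) 789.474ms=3/2b +789.474ms=3/2b
7) 1578.947ms=3b +789.474ms=3/2b
8) 2368.421ms=9/2b +789.474ms=3/2b
9) 3157.895ms=6b +394.737ms=3/4b
10) 3552.632ms=27/4b +394.737ms=3/4b
11) 3947.368ms=15/2b +394.737ms=3/4b
12) 4342.105ms=33/4b +394.737ms=3/4b
13) 4736.842ms=9b +789.474ms=3/2b
14) 5526.316ms=21/2b +789.474ms=3/2b
Σ=12b of 12 (114bpm 3/4) — PASS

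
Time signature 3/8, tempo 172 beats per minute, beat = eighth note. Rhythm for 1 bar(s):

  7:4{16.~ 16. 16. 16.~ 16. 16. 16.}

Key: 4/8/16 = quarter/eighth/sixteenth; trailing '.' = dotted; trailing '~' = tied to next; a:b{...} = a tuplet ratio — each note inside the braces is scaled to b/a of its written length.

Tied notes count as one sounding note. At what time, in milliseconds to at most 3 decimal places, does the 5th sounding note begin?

note 5 onset = 18/7b = 897.01ms

1. 0.0ms @ 0 + 299.003ms (6/7)
2. 299.003ms @ 6/7 + 149.502ms (3/7)
3. 448.505ms @ 9/7 + 299.003ms (6/7)
4. 747.508ms @ 15/7 + 149.502ms (3/7)
5. 897.01ms @ 18/7 + 149.502ms (3/7)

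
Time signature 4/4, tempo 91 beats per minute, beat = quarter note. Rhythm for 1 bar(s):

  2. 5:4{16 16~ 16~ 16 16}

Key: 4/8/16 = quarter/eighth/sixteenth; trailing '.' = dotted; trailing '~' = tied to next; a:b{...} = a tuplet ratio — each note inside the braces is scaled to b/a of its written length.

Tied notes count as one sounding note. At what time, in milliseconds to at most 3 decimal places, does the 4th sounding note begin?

1. 0.0ms @ 0 + 1978.022ms (3)
2. 1978.022ms @ 3 + 131.868ms (1/5)
3. 2109.89ms @ 16/5 + 395.604ms (3/5)
4. 2505.495ms @ 19/5 + 131.868ms (1/5)

note 4 onset = 19/5b = 2505.495ms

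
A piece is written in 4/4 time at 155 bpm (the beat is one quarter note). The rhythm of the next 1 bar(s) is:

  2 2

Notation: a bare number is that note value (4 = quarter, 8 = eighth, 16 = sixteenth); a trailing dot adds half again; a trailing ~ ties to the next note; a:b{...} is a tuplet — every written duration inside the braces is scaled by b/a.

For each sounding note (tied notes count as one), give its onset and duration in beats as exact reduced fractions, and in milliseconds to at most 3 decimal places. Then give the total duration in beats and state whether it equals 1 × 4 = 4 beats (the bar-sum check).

1) 0.0ms=0b +774.194ms=2b
2) 774.194ms=2b +774.194ms=2b
Σ=4b of 4 (155bpm 4/4) — PASS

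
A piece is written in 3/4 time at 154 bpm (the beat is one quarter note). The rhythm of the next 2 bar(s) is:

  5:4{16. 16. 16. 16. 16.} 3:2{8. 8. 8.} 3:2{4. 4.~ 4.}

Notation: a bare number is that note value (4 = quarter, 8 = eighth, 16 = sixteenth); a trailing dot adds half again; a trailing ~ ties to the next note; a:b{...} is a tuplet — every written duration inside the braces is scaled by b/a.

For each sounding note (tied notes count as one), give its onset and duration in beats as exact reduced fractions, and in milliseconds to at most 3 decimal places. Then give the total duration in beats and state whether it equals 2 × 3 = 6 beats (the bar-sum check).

1) 0.0ms=0b +116.883ms=3/10b
2) 116.883ms=3/10b +116.883ms=3/10b
3) 233.766ms=3/5b +116.883ms=3/10b
4) 350.649ms=9/10b +116.883ms=3/10b
5) 467.532ms=6/5b +116.883ms=3/10b
6) 584.416ms=3/2b +194.805ms=1/2b
7) 779.221ms=2b +194.805ms=1/2b
8) 974.026ms=5/2b +194.805ms=1/2b
9) 1168.831ms=3b +389.61ms=1b
10) 1558.442ms=4b +779.221ms=2b
Σ=6b of 6 (154bpm 3/4) — PASS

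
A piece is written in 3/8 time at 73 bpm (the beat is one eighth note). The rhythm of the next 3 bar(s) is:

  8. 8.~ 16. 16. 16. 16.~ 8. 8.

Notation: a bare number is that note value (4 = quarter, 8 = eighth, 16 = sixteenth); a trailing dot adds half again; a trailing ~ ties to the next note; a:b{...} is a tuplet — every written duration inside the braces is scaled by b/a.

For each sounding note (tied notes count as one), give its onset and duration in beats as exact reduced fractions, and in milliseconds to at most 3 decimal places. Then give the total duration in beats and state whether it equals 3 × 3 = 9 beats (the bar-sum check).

1) 0.0ms=0b +1232.877ms=3/2b
2) 1232.877ms=3/2b +1849.315ms=9/4b
3) 3082.192ms=15/4b +616.438ms=3/4b
4) 3698.63ms=9/2b +616.438ms=3/4b
5) 4315.068ms=21/4b +1849.315ms=9/4b
6) 6164.384ms=15/2b +1232.877ms=3/2b
Σ=9b of 9 (73bpm 3/8) — PASS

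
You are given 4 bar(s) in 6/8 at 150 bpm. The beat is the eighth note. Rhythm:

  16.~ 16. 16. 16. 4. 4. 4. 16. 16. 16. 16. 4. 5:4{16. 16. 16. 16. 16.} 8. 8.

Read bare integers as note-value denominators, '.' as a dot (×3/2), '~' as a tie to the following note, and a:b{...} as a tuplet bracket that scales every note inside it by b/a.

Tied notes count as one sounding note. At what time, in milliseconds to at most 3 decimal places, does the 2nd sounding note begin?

1. 0.0ms @ 0 + 600.0ms (3/2)
2. 600.0ms @ 3/2 + 300.0ms (3/4)
3. 900.0ms @ 9/4 + 300.0ms (3/4)
4. 1200.0ms @ 3 + 1200.0ms (3)
5. 2400.0ms @ 6 + 1200.0ms (3)
6. 3600.0ms @ 9 + 1200.0ms (3)
7. 4800.0ms @ 12 + 300.0ms (3/4)
8. 5100.0ms @ 51/4 + 300.0ms (3/4)
9. 5400.0ms @ 27/2 + 300.0ms (3/4)
10. 5700.0ms @ 57/4 + 300.0ms (3/4)
11. 6000.0ms @ 15 + 1200.0ms (3)
12. 7200.0ms @ 18 + 240.0ms (3/5)
13. 7440.0ms @ 93/5 + 240.0ms (3/5)
14. 7680.0ms @ 96/5 + 240.0ms (3/5)
15. 7920.0ms @ 99/5 + 240.0ms (3/5)
16. 8160.0ms @ 102/5 + 240.0ms (3/5)
17. 8400.0ms @ 21 + 600.0ms (3/2)
18. 9000.0ms @ 45/2 + 600.0ms (3/2)

note 2 onset = 3/2b = 600.0ms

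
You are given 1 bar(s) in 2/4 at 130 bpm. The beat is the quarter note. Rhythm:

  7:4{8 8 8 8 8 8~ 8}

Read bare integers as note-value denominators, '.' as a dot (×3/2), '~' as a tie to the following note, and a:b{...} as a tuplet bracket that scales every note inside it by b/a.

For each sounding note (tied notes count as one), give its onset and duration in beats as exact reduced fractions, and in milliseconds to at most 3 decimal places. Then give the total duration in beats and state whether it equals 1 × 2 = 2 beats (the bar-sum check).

1) 0.0ms=0b +131.868ms=2/7b
2) 131.868ms=2/7b +131.868ms=2/7b
3) 263.736ms=4/7b +131.868ms=2/7b
4) 395.604ms=6/7b +131.868ms=2/7b
5) 527.473ms=8/7b +131.868ms=2/7b
6) 659.341ms=10/7b +263.736ms=4/7b
Σ=2b of 2 (130bpm 2/4) — PASS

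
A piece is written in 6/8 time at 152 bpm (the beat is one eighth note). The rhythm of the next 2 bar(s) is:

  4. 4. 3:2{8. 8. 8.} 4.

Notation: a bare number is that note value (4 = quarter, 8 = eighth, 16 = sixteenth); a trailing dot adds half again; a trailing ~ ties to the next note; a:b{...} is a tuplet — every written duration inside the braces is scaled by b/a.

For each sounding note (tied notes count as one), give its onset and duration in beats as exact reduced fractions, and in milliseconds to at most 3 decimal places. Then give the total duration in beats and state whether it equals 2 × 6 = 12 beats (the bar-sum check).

1) 0.0ms=0b +1184.211ms=3b
2) 1184.211ms=3b +1184.211ms=3b
3) 2368.421ms=6b +394.737ms=1b
4) 2763.158ms=7b +394.737ms=1b
5) 3157.895ms=8b +394.737ms=1b
6) 3552.632ms=9b +1184.211ms=3b
Σ=12b of 12 (152bpm 6/8) — PASS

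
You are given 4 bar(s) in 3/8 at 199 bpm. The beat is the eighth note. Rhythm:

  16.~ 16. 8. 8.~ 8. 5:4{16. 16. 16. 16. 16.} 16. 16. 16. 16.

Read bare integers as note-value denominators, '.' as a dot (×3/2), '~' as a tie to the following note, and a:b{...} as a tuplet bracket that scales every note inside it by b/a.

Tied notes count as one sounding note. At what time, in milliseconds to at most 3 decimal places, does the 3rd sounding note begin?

1. 0.0ms @ 0 + 452.261ms (3/2)
2. 452.261ms @ 3/2 + 452.261ms (3/2)
3. 904.523ms @ 3 + 904.523ms (3)
4. 1809.045ms @ 6 + 180.905ms (3/5)
5. 1989.95ms @ 33/5 + 180.905ms (3/5)
6. 2170.854ms @ 36/5 + 180.905ms (3/5)
7. 2351.759ms @ 39/5 + 180.905ms (3/5)
8. 2532.663ms @ 42/5 + 180.905ms (3/5)
9. 2713.568ms @ 9 + 226.131ms (3/4)
10. 2939.698ms @ 39/4 + 226.131ms (3/4)
11. 3165.829ms @ 21/2 + 226.131ms (3/4)
12. 3391.96ms @ 45/4 + 226.131ms (3/4)

note 3 onset = 3b = 904.523ms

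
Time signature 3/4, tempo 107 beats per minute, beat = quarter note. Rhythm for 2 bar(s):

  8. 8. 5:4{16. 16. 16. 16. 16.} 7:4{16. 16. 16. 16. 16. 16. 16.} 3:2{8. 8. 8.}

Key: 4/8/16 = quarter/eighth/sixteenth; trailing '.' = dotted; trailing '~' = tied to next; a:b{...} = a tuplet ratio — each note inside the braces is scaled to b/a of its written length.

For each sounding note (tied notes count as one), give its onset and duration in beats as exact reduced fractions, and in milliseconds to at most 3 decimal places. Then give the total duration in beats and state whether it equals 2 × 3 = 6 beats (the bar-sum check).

1) 0.0ms=0b +420.561ms=3/4b
2) 420.561ms=3/4b +420.561ms=3/4b
3) 841.121ms=3/2b +168.224ms=3/10b
4) 1009.346ms=9/5b +168.224ms=3/10b
5) 1177.57ms=21/10b +168.224ms=3/10b
6) 1345.794ms=12/5b +168.224ms=3/10b
7) 1514.019ms=27/10b +168.224ms=3/10b
8) 1682.243ms=3b +120.16ms=3/14b
9) 1802.403ms=45/14b +120.16ms=3/14b
10) 1922.563ms=24/7b +120.16ms=3/14b
11) 2042.724ms=51/14b +120.16ms=3/14b
12) 2162.884ms=27/7b +120.16ms=3/14b
13) 2283.044ms=57/14b +120.16ms=3/14b
14) 2403.204ms=30/7b +120.16ms=3/14b
15) 2523.364ms=9/2b +280.374ms=1/2b
16) 2803.738ms=5b +280.374ms=1/2b
17) 3084.112ms=11/2b +280.374ms=1/2b
Σ=6b of 6 (107bpm 3/4) — PASS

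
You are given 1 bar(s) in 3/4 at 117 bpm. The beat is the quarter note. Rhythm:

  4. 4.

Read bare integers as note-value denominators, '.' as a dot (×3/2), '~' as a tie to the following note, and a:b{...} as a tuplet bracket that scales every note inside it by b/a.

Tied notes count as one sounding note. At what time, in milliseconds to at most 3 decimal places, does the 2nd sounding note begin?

1. 0.0ms @ 0 + 769.231ms (3/2)
2. 769.231ms @ 3/2 + 769.231ms (3/2)

note 2 onset = 3/2b = 769.231ms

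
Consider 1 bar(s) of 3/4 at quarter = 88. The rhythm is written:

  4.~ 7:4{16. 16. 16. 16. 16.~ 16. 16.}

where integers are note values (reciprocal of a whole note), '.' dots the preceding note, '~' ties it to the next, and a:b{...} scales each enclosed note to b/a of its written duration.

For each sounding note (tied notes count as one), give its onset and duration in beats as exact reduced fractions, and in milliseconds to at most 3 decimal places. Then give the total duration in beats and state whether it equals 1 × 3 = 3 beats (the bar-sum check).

1) 0.0ms=0b +1168.831ms=12/7b
2) 1168.831ms=12/7b +146.104ms=3/14b
3) 1314.935ms=27/14b +146.104ms=3/14b
4) 1461.039ms=15/7b +146.104ms=3/14b
5) 1607.143ms=33/14b +292.208ms=3/7b
6) 1899.351ms=39/14b +146.104ms=3/14b
Σ=3b of 3 (88bpm 3/4) — PASS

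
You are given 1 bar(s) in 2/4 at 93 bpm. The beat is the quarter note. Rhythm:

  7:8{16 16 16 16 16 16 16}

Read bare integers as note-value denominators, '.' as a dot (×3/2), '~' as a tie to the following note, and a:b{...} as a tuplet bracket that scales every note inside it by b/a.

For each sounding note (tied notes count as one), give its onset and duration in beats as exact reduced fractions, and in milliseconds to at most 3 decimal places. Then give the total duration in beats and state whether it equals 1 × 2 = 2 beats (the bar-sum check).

1) 0.0ms=0b +184.332ms=2/7b
2) 184.332ms=2/7b +184.332ms=2/7b
3) 368.664ms=4/7b +184.332ms=2/7b
4) 552.995ms=6/7b +184.332ms=2/7b
5) 737.327ms=8/7b +184.332ms=2/7b
6) 921.659ms=10/7b +184.332ms=2/7b
7) 1105.991ms=12/7b +184.332ms=2/7b
Σ=2b of 2 (93bpm 2/4) — PASS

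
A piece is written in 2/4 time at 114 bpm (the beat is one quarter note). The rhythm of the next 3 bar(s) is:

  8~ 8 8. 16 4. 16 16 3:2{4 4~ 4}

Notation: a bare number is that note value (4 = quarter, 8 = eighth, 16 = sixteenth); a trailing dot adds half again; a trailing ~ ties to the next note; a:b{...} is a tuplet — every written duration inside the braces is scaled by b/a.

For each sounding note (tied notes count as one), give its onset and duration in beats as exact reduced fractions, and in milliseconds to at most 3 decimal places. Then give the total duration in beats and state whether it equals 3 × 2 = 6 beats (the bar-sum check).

1) 0.0ms=0b +526.316ms=1b
2) 526.316ms=1b +394.737ms=3/4b
3) 921.053ms=7/4b +131.579ms=1/4b
4) 1052.632ms=2b +789.474ms=3/2b
5) 1842.105ms=7/2b +131.579ms=1/4b
6) 1973.684ms=15/4b +131.579ms=1/4b
7) 2105.263ms=4b +350.877ms=2/3b
8) 2456.14ms=14/3b +701.754ms=4/3b
Σ=6b of 6 (114bpm 2/4) — PASS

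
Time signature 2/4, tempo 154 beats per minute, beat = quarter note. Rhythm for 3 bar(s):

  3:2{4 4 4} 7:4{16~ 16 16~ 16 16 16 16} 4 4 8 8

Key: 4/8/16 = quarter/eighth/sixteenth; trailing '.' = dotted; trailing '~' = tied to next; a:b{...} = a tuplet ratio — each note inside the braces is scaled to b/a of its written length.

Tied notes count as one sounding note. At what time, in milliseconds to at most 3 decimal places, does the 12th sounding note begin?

1. 0.0ms @ 0 + 259.74ms (2/3)
2. 259.74ms @ 2/3 + 259.74ms (2/3)
3. 519.481ms @ 4/3 + 259.74ms (2/3)
4. 779.221ms @ 2 + 111.317ms (2/7)
5. 890.538ms @ 16/7 + 111.317ms (2/7)
6. 1001.855ms @ 18/7 + 55.659ms (1/7)
7. 1057.514ms @ 19/7 + 55.659ms (1/7)
8. 1113.173ms @ 20/7 + 55.659ms (1/7)
9. 1168.831ms @ 3 + 389.61ms (1)
10. 1558.442ms @ 4 + 389.61ms (1)
11. 1948.052ms @ 5 + 194.805ms (1/2)
12. 2142.857ms @ 11/2 + 194.805ms (1/2)

note 12 onset = 11/2b = 2142.857ms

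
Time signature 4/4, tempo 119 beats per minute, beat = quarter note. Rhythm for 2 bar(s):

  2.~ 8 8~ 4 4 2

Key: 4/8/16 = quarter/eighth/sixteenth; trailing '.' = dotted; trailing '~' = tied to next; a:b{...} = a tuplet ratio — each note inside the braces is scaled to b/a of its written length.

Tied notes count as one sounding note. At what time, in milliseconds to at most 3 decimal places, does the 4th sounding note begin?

1. 0.0ms @ 0 + 1764.706ms (7/2)
2. 1764.706ms @ 7/2 + 756.303ms (3/2)
3. 2521.008ms @ 5 + 504.202ms (1)
4. 3025.21ms @ 6 + 1008.403ms (2)

note 4 onset = 6b = 3025.21ms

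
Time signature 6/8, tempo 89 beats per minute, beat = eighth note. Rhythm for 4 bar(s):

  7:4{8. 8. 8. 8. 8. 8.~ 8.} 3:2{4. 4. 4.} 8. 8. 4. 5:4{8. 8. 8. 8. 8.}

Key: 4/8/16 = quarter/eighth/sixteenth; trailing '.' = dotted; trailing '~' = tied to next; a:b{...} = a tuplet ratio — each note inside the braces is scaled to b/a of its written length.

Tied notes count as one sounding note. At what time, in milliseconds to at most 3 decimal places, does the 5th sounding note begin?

1. 0.0ms @ 0 + 577.849ms (6/7)
2. 577.849ms @ 6/7 + 577.849ms (6/7)
3. 1155.698ms @ 12/7 + 577.849ms (6/7)
4. 1733.547ms @ 18/7 + 577.849ms (6/7)
5. 2311.396ms @ 24/7 + 577.849ms (6/7)
6. 2889.246ms @ 30/7 + 1155.698ms (12/7)
7. 4044.944ms @ 6 + 1348.315ms (2)
8. 5393.258ms @ 8 + 1348.315ms (2)
9. 6741.573ms @ 10 + 1348.315ms (2)
10. 8089.888ms @ 12 + 1011.236ms (3/2)
11. 9101.124ms @ 27/2 + 1011.236ms (3/2)
12. 10112.36ms @ 15 + 2022.472ms (3)
13. 12134.831ms @ 18 + 808.989ms (6/5)
14. 12943.82ms @ 96/5 + 808.989ms (6/5)
15. 13752.809ms @ 102/5 + 808.989ms (6/5)
16. 14561.798ms @ 108/5 + 808.989ms (6/5)
17. 15370.787ms @ 114/5 + 808.989ms (6/5)

note 5 onset = 24/7b = 2311.396ms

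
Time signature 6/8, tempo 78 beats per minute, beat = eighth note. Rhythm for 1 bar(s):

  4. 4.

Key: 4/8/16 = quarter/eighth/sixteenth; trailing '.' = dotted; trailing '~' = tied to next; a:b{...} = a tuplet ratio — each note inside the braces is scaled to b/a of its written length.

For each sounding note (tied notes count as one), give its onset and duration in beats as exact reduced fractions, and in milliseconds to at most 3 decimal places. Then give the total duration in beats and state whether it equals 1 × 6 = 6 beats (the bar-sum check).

1) 0.0ms=0b +2307.692ms=3b
2) 2307.692ms=3b +2307.692ms=3b
Σ=6b of 6 (78bpm 6/8) — PASS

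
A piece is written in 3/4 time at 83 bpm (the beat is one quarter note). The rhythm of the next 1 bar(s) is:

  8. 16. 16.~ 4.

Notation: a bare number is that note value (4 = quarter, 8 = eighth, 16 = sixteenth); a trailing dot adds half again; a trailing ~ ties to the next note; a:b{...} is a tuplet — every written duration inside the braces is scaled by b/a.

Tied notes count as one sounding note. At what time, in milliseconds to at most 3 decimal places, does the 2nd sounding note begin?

note 2 onset = 3/4b = 542.169ms

1. 0.0ms @ 0 + 542.169ms (3/4)
2. 542.169ms @ 3/4 + 271.084ms (3/8)
3. 813.253ms @ 9/8 + 1355.422ms (15/8)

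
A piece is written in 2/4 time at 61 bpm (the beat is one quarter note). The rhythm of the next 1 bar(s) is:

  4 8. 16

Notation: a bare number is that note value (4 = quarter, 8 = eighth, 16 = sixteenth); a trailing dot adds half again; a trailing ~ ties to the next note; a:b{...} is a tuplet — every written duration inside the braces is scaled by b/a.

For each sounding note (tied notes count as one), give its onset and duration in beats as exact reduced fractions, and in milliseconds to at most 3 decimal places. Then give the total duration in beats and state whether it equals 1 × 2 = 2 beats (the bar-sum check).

1) 0.0ms=0b +983.607ms=1b
2) 983.607ms=1b +737.705ms=3/4b
3) 1721.311ms=7/4b +245.902ms=1/4b
Σ=2b of 2 (61bpm 2/4) — PASS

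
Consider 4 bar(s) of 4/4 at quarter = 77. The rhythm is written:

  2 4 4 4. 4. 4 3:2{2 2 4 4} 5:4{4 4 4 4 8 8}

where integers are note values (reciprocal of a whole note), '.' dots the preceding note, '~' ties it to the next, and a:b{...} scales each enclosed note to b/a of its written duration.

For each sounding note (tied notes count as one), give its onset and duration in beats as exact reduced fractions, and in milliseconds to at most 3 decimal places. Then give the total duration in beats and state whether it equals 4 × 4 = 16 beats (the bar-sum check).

1) 0.0ms=0b +1558.442ms=2b
2) 1558.442ms=2b +779.221ms=1b
3) 2337.662ms=3b +779.221ms=1b
4) 3116.883ms=4b +1168.831ms=3/2b
5) 4285.714ms=11/2b +1168.831ms=3/2b
6) 5454.545ms=7b +779.221ms=1b
7) 6233.766ms=8b +1038.961ms=4/3b
8) 7272.727ms=28/3b +1038.961ms=4/3b
9) 8311.688ms=32/3b +519.481ms=2/3b
10) 8831.169ms=34/3b +519.481ms=2/3b
11) 9350.649ms=12b +623.377ms=4/5b
12) 9974.026ms=64/5b +623.377ms=4/5b
13) 10597.403ms=68/5b +623.377ms=4/5b
14) 11220.779ms=72/5b +623.377ms=4/5b
15) 11844.156ms=76/5b +311.688ms=2/5b
16) 12155.844ms=78/5b +311.688ms=2/5b
Σ=16b of 16 (77bpm 4/4) — PASS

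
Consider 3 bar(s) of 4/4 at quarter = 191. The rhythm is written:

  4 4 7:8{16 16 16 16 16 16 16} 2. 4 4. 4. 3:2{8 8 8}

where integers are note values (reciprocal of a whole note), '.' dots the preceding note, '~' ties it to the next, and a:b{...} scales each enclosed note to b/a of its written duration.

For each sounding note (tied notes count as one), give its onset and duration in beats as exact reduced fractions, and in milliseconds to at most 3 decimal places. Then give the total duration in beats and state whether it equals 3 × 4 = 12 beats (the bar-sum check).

1) 0.0ms=0b +314.136ms=1b
2) 314.136ms=1b +314.136ms=1b
3) 628.272ms=2b +89.753ms=2/7b
4) 718.025ms=16/7b +89.753ms=2/7b
5) 807.779ms=18/7b +89.753ms=2/7b
6) 897.532ms=20/7b +89.753ms=2/7b
7) 987.285ms=22/7b +89.753ms=2/7b
8) 1077.038ms=24/7b +89.753ms=2/7b
9) 1166.791ms=26/7b +89.753ms=2/7b
10) 1256.545ms=4b +942.408ms=3b
11) 2198.953ms=7b +314.136ms=1b
12) 2513.089ms=8b +471.204ms=3/2b
13) 2984.293ms=19/2b +471.204ms=3/2b
14) 3455.497ms=11b +104.712ms=1/3b
15) 3560.209ms=34/3b +104.712ms=1/3b
16) 3664.921ms=35/3b +104.712ms=1/3b
Σ=12b of 12 (191bpm 4/4) — PASS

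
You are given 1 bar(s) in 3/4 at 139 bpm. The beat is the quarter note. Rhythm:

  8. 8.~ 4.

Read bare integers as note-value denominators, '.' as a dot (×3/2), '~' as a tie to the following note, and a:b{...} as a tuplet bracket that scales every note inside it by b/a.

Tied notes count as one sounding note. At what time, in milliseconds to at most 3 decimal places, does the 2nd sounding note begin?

note 2 onset = 3/4b = 323.741ms

1. 0.0ms @ 0 + 323.741ms (3/4)
2. 323.741ms @ 3/4 + 971.223ms (9/4)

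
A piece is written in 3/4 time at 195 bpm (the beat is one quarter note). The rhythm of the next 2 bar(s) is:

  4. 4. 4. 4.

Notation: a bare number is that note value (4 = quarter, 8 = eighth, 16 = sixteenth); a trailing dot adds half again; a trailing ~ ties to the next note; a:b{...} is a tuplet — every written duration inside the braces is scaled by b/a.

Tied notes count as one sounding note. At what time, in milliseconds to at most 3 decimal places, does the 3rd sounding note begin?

1. 0.0ms @ 0 + 461.538ms (3/2)
2. 461.538ms @ 3/2 + 461.538ms (3/2)
3. 923.077ms @ 3 + 461.538ms (3/2)
4. 1384.615ms @ 9/2 + 461.538ms (3/2)

note 3 onset = 3b = 923.077ms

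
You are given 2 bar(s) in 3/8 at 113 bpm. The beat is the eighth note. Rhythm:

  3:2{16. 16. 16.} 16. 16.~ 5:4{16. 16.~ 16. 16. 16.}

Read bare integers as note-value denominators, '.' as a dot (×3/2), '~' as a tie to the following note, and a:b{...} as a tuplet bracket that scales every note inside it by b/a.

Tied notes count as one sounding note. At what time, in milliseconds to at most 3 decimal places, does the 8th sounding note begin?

note 8 onset = 27/5b = 2867.257ms

1. 0.0ms @ 0 + 265.487ms (1/2)
2. 265.487ms @ 1/2 + 265.487ms (1/2)
3. 530.973ms @ 1 + 265.487ms (1/2)
4. 796.46ms @ 3/2 + 398.23ms (3/4)
5. 1194.69ms @ 9/4 + 716.814ms (27/20)
6. 1911.504ms @ 18/5 + 637.168ms (6/5)
7. 2548.673ms @ 24/5 + 318.584ms (3/5)
8. 2867.257ms @ 27/5 + 318.584ms (3/5)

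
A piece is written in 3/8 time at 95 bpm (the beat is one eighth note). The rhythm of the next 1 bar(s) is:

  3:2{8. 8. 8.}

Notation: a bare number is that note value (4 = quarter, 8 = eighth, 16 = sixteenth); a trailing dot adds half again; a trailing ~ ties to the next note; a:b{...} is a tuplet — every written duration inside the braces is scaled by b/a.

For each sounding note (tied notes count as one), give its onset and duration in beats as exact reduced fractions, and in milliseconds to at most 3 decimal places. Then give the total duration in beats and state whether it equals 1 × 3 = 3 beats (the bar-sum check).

1) 0.0ms=0b +631.579ms=1b
2) 631.579ms=1b +631.579ms=1b
3) 1263.158ms=2b +631.579ms=1b
Σ=3b of 3 (95bpm 3/8) — PASS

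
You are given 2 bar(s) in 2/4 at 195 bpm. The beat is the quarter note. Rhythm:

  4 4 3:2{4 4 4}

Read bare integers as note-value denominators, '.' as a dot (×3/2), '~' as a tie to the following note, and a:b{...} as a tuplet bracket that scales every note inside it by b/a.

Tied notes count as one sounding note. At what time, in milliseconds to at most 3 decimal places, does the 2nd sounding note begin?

1. 0.0ms @ 0 + 307.692ms (1)
2. 307.692ms @ 1 + 307.692ms (1)
3. 615.385ms @ 2 + 205.128ms (2/3)
4. 820.513ms @ 8/3 + 205.128ms (2/3)
5. 1025.641ms @ 10/3 + 205.128ms (2/3)

note 2 onset = 1b = 307.692ms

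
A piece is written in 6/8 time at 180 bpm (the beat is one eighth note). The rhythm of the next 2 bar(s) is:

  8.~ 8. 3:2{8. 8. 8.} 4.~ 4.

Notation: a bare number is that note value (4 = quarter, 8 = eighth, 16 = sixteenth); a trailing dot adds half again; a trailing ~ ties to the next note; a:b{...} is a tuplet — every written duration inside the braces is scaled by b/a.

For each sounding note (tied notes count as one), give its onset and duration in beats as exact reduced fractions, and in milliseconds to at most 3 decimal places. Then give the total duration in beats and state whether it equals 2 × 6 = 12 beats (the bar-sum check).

1) 0.0ms=0b +1000.0ms=3b
2) 1000.0ms=3b +333.333ms=1b
3) 1333.333ms=4b +333.333ms=1b
4) 1666.667ms=5b +333.333ms=1b
5) 2000.0ms=6b +2000.0ms=6b
Σ=12b of 12 (180bpm 6/8) — PASS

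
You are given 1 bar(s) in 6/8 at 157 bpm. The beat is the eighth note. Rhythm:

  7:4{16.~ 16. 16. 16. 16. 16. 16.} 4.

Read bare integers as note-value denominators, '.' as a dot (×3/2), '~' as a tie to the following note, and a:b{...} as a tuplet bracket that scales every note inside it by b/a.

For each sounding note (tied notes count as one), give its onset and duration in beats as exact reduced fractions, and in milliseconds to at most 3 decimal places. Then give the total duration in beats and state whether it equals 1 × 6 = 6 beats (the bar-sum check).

1) 0.0ms=0b +327.571ms=6/7b
2) 327.571ms=6/7b +163.785ms=3/7b
3) 491.356ms=9/7b +163.785ms=3/7b
4) 655.141ms=12/7b +163.785ms=3/7b
5) 818.926ms=15/7b +163.785ms=3/7b
6) 982.712ms=18/7b +163.785ms=3/7b
7) 1146.497ms=3b +1146.497ms=3b
Σ=6b of 6 (157bpm 6/8) — PASS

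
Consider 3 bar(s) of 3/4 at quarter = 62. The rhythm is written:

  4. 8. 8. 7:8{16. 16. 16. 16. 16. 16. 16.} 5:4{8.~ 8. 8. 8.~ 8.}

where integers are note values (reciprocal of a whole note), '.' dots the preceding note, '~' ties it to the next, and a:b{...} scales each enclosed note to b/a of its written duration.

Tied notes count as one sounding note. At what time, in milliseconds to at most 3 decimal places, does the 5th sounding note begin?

1. 0.0ms @ 0 + 1451.613ms (3/2)
2. 1451.613ms @ 3/2 + 725.806ms (3/4)
3. 2177.419ms @ 9/4 + 725.806ms (3/4)
4. 2903.226ms @ 3 + 414.747ms (3/7)
5. 3317.972ms @ 24/7 + 414.747ms (3/7)
6. 3732.719ms @ 27/7 + 414.747ms (3/7)
7. 4147.465ms @ 30/7 + 414.747ms (3/7)
8. 4562.212ms @ 33/7 + 414.747ms (3/7)
9. 4976.959ms @ 36/7 + 414.747ms (3/7)
10. 5391.705ms @ 39/7 + 414.747ms (3/7)
11. 5806.452ms @ 6 + 1161.29ms (6/5)
12. 6967.742ms @ 36/5 + 580.645ms (3/5)
13. 7548.387ms @ 39/5 + 1161.29ms (6/5)

note 5 onset = 24/7b = 3317.972ms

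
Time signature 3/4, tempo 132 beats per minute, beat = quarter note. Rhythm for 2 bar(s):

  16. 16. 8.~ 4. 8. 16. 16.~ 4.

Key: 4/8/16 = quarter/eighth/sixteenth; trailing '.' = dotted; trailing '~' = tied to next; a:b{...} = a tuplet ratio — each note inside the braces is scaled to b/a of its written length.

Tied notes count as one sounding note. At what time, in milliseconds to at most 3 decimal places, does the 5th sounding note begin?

note 5 onset = 15/4b = 1704.545ms

1. 0.0ms @ 0 + 170.455ms (3/8)
2. 170.455ms @ 3/8 + 170.455ms (3/8)
3. 340.909ms @ 3/4 + 1022.727ms (9/4)
4. 1363.636ms @ 3 + 340.909ms (3/4)
5. 1704.545ms @ 15/4 + 170.455ms (3/8)
6. 1875.0ms @ 33/8 + 852.273ms (15/8)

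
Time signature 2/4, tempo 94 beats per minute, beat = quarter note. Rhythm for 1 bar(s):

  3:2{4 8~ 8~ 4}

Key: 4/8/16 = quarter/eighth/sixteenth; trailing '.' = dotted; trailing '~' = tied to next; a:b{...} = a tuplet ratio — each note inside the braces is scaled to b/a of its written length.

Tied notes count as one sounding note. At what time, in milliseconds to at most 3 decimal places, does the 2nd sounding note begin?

note 2 onset = 2/3b = 425.532ms

1. 0.0ms @ 0 + 425.532ms (2/3)
2. 425.532ms @ 2/3 + 851.064ms (4/3)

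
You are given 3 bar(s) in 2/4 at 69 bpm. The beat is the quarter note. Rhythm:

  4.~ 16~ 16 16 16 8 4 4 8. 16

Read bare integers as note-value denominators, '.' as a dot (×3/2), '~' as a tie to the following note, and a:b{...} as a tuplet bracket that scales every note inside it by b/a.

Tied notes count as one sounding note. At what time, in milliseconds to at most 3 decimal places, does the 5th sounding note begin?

1. 0.0ms @ 0 + 1739.13ms (2)
2. 1739.13ms @ 2 + 217.391ms (1/4)
3. 1956.522ms @ 9/4 + 217.391ms (1/4)
4. 2173.913ms @ 5/2 + 434.783ms (1/2)
5. 2608.696ms @ 3 + 869.565ms (1)
6. 3478.261ms @ 4 + 869.565ms (1)
7. 4347.826ms @ 5 + 652.174ms (3/4)
8. 5000.0ms @ 23/4 + 217.391ms (1/4)

note 5 onset = 3b = 2608.696ms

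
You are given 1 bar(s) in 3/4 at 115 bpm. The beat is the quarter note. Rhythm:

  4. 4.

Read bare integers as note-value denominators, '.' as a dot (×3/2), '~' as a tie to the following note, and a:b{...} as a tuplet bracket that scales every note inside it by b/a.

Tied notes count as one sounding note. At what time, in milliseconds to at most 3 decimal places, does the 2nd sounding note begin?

note 2 onset = 3/2b = 782.609ms

1. 0.0ms @ 0 + 782.609ms (3/2)
2. 782.609ms @ 3/2 + 782.609ms (3/2)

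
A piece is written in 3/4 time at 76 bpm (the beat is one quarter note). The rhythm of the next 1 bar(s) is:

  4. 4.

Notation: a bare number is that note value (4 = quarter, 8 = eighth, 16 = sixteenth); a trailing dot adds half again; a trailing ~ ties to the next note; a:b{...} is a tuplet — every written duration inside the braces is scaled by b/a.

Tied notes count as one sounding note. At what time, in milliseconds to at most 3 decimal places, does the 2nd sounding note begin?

1. 0.0ms @ 0 + 1184.211ms (3/2)
2. 1184.211ms @ 3/2 + 1184.211ms (3/2)

note 2 onset = 3/2b = 1184.211ms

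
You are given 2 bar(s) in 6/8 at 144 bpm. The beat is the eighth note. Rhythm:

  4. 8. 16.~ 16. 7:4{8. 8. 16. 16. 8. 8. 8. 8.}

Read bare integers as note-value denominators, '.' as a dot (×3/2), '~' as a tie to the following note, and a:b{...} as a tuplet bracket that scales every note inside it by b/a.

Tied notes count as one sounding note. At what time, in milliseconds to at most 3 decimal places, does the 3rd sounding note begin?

note 3 onset = 9/2b = 1875.0ms

1. 0.0ms @ 0 + 1250.0ms (3)
2. 1250.0ms @ 3 + 625.0ms (3/2)
3. 1875.0ms @ 9/2 + 625.0ms (3/2)
4. 2500.0ms @ 6 + 357.143ms (6/7)
5. 2857.143ms @ 48/7 + 357.143ms (6/7)
6. 3214.286ms @ 54/7 + 178.571ms (3/7)
7. 3392.857ms @ 57/7 + 178.571ms (3/7)
8. 3571.429ms @ 60/7 + 357.143ms (6/7)
9. 3928.571ms @ 66/7 + 357.143ms (6/7)
10. 4285.714ms @ 72/7 + 357.143ms (6/7)
11. 4642.857ms @ 78/7 + 357.143ms (6/7)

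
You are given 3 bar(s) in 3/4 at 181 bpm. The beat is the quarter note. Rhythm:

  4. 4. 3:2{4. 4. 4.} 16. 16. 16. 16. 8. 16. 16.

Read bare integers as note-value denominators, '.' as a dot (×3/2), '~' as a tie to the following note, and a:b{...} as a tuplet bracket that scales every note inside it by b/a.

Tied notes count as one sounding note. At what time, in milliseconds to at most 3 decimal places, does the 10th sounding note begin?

note 10 onset = 15/2b = 2486.188ms

1. 0.0ms @ 0 + 497.238ms (3/2)
2. 497.238ms @ 3/2 + 497.238ms (3/2)
3. 994.475ms @ 3 + 331.492ms (1)
4. 1325.967ms @ 4 + 331.492ms (1)
5. 1657.459ms @ 5 + 331.492ms (1)
6. 1988.95ms @ 6 + 124.309ms (3/8)
7. 2113.26ms @ 51/8 + 124.309ms (3/8)
8. 2237.569ms @ 27/4 + 124.309ms (3/8)
9. 2361.878ms @ 57/8 + 124.309ms (3/8)
10. 2486.188ms @ 15/2 + 248.619ms (3/4)
11. 2734.807ms @ 33/4 + 124.309ms (3/8)
12. 2859.116ms @ 69/8 + 124.309ms (3/8)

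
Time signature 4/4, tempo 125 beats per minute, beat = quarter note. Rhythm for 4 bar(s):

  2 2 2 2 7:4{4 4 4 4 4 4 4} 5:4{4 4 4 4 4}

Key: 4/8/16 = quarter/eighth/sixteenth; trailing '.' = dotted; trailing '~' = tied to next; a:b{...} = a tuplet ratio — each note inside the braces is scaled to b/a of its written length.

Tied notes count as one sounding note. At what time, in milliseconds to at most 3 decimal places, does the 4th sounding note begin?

note 4 onset = 6b = 2880.0ms

1. 0.0ms @ 0 + 960.0ms (2)
2. 960.0ms @ 2 + 960.0ms (2)
3. 1920.0ms @ 4 + 960.0ms (2)
4. 2880.0ms @ 6 + 960.0ms (2)
5. 3840.0ms @ 8 + 274.286ms (4/7)
6. 4114.286ms @ 60/7 + 274.286ms (4/7)
7. 4388.571ms @ 64/7 + 274.286ms (4/7)
8. 4662.857ms @ 68/7 + 274.286ms (4/7)
9. 4937.143ms @ 72/7 + 274.286ms (4/7)
10. 5211.429ms @ 76/7 + 274.286ms (4/7)
11. 5485.714ms @ 80/7 + 274.286ms (4/7)
12. 5760.0ms @ 12 + 384.0ms (4/5)
13. 6144.0ms @ 64/5 + 384.0ms (4/5)
14. 6528.0ms @ 68/5 + 384.0ms (4/5)
15. 6912.0ms @ 72/5 + 384.0ms (4/5)
16. 7296.0ms @ 76/5 + 384.0ms (4/5)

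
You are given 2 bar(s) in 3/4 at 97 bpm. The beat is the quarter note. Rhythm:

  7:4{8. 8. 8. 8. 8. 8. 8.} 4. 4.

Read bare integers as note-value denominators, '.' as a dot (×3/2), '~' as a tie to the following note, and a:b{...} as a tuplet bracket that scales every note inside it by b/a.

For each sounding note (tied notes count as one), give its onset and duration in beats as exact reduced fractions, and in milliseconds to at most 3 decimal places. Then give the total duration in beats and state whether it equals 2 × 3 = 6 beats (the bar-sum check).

1) 0.0ms=0b +265.096ms=3/7b
2) 265.096ms=3/7b +265.096ms=3/7b
3) 530.191ms=6/7b +265.096ms=3/7b
4) 795.287ms=9/7b +265.096ms=3/7b
5) 1060.383ms=12/7b +265.096ms=3/7b
6) 1325.479ms=15/7b +265.096ms=3/7b
7) 1590.574ms=18/7b +265.096ms=3/7b
8) 1855.67ms=3b +927.835ms=3/2b
9) 2783.505ms=9/2b +927.835ms=3/2b
Σ=6b of 6 (97bpm 3/4) — PASS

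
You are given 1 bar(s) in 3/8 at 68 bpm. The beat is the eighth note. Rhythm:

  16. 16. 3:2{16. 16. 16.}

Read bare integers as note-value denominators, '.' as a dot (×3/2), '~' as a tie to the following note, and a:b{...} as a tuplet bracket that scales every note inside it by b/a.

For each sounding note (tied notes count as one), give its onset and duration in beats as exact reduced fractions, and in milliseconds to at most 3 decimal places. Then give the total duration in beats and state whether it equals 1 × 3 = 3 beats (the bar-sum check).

1) 0.0ms=0b +661.765ms=3/4b
2) 661.765ms=3/4b +661.765ms=3/4b
3) 1323.529ms=3/2b +441.176ms=1/2b
4) 1764.706ms=2b +441.176ms=1/2b
5) 2205.882ms=5/2b +441.176ms=1/2b
Σ=3b of 3 (68bpm 3/8) — PASS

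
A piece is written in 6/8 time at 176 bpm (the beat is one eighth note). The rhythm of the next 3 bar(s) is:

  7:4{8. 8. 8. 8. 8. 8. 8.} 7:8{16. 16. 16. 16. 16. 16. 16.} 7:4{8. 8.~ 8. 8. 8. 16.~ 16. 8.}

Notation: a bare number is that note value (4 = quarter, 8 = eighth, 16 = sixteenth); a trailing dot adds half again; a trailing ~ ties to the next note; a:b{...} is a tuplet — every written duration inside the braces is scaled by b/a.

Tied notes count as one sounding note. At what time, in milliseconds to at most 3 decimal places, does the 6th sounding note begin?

1. 0.0ms @ 0 + 292.208ms (6/7)
2. 292.208ms @ 6/7 + 292.208ms (6/7)
3. 584.416ms @ 12/7 + 292.208ms (6/7)
4. 876.623ms @ 18/7 + 292.208ms (6/7)
5. 1168.831ms @ 24/7 + 292.208ms (6/7)
6. 1461.039ms @ 30/7 + 292.208ms (6/7)
7. 1753.247ms @ 36/7 + 292.208ms (6/7)
8. 2045.455ms @ 6 + 292.208ms (6/7)
9. 2337.662ms @ 48/7 + 292.208ms (6/7)
10. 2629.87ms @ 54/7 + 292.208ms (6/7)
11. 2922.078ms @ 60/7 + 292.208ms (6/7)
12. 3214.286ms @ 66/7 + 292.208ms (6/7)
13. 3506.494ms @ 72/7 + 292.208ms (6/7)
14. 3798.701ms @ 78/7 + 292.208ms (6/7)
15. 4090.909ms @ 12 + 292.208ms (6/7)
16. 4383.117ms @ 90/7 + 584.416ms (12/7)
17. 4967.532ms @ 102/7 + 292.208ms (6/7)
18. 5259.74ms @ 108/7 + 292.208ms (6/7)
19. 5551.948ms @ 114/7 + 292.208ms (6/7)
20. 5844.156ms @ 120/7 + 292.208ms (6/7)

note 6 onset = 30/7b = 1461.039ms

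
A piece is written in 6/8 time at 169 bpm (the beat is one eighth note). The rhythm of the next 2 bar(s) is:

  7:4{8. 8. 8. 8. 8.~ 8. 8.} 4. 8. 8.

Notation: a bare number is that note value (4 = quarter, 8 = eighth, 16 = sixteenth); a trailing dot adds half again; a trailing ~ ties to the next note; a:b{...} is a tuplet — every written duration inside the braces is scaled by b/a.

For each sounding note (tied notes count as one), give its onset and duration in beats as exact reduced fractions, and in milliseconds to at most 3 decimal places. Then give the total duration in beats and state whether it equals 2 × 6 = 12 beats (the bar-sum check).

1) 0.0ms=0b +304.311ms=6/7b
2) 304.311ms=6/7b +304.311ms=6/7b
3) 608.622ms=12/7b +304.311ms=6/7b
4) 912.933ms=18/7b +304.311ms=6/7b
5) 1217.244ms=24/7b +608.622ms=12/7b
6) 1825.866ms=36/7b +304.311ms=6/7b
7) 2130.178ms=6b +1065.089ms=3b
8) 3195.266ms=9b +532.544ms=3/2b
9) 3727.811ms=21/2b +532.544ms=3/2b
Σ=12b of 12 (169bpm 6/8) — PASS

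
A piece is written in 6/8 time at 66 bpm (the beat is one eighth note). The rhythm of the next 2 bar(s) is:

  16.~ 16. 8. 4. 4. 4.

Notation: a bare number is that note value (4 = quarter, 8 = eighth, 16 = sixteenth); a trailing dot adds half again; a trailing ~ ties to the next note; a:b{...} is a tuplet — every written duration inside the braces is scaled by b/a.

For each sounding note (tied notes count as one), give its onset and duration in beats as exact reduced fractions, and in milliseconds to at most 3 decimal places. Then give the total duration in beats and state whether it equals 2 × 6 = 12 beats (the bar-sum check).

1) 0.0ms=0b +1363.636ms=3/2b
2) 1363.636ms=3/2b +1363.636ms=3/2b
3) 2727.273ms=3b +2727.273ms=3b
4) 5454.545ms=6b +2727.273ms=3b
5) 8181.818ms=9b +2727.273ms=3b
Σ=12b of 12 (66bpm 6/8) — PASS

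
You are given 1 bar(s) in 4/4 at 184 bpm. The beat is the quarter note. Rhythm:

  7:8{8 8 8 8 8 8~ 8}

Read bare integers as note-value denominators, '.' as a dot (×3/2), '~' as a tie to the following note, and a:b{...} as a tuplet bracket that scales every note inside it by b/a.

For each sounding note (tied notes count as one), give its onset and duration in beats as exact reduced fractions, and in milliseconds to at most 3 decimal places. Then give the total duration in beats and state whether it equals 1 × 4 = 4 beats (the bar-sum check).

1) 0.0ms=0b +186.335ms=4/7b
2) 186.335ms=4/7b +186.335ms=4/7b
3) 372.671ms=8/7b +186.335ms=4/7b
4) 559.006ms=12/7b +186.335ms=4/7b
5) 745.342ms=16/7b +186.335ms=4/7b
6) 931.677ms=20/7b +372.671ms=8/7b
Σ=4b of 4 (184bpm 4/4) — PASS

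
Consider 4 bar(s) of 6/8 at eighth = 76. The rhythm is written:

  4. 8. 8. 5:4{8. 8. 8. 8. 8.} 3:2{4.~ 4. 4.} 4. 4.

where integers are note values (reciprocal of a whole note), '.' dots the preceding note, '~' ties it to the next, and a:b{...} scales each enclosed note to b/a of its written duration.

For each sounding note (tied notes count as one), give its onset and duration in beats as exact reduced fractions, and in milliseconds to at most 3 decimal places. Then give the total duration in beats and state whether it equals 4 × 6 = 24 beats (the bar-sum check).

1) 0.0ms=0b +2368.421ms=3b
2) 2368.421ms=3b +1184.211ms=3/2b
3) 3552.632ms=9/2b +1184.211ms=3/2b
4) 4736.842ms=6b +947.368ms=6/5b
5) 5684.211ms=36/5b +947.368ms=6/5b
6) 6631.579ms=42/5b +947.368ms=6/5b
7) 7578.947ms=48/5b +947.368ms=6/5b
8) 8526.316ms=54/5b +947.368ms=6/5b
9) 9473.684ms=12b +3157.895ms=4b
10) 12631.579ms=16b +1578.947ms=2b
11) 14210.526ms=18b +2368.421ms=3b
12) 16578.947ms=21b +2368.421ms=3b
Σ=24b of 24 (76bpm 6/8) — PASS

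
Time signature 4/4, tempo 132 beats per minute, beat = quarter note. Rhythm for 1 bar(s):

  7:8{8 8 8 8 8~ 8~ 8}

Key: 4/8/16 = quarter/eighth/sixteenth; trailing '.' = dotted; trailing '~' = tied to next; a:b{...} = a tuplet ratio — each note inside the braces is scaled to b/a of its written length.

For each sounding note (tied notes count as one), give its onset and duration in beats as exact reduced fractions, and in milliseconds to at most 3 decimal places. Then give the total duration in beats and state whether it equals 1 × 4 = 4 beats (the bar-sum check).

1) 0.0ms=0b +259.74ms=4/7b
2) 259.74ms=4/7b +259.74ms=4/7b
3) 519.481ms=8/7b +259.74ms=4/7b
4) 779.221ms=12/7b +259.74ms=4/7b
5) 1038.961ms=16/7b +779.221ms=12/7b
Σ=4b of 4 (132bpm 4/4) — PASS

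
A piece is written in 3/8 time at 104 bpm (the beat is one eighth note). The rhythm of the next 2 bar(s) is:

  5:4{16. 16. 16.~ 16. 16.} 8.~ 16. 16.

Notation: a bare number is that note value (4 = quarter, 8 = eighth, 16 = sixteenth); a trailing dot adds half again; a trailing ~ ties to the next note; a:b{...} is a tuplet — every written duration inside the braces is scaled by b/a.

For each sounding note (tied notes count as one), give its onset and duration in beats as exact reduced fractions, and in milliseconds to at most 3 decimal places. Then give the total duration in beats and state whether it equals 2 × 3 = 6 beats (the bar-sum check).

1) 0.0ms=0b +346.154ms=3/5b
2) 346.154ms=3/5b +346.154ms=3/5b
3) 692.308ms=6/5b +692.308ms=6/5b
4) 1384.615ms=12/5b +346.154ms=3/5b
5) 1730.769ms=3b +1298.077ms=9/4b
6) 3028.846ms=21/4b +432.692ms=3/4b
Σ=6b of 6 (104bpm 3/8) — PASS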